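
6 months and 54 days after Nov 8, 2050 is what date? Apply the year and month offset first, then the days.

Adding 6 months and 54 days from November 8, 2050: first the month/year part, then the days.
month 11 + 6 = 17, which is month 5 of year 2051 → May 2051.
Day 8 is valid in May, giving May 8, 2051.
Now add 54 days from May 8, 2051.
May has 31 days, so 31 − 8 = 23 days remain after May 8, 2051; 54 − 23 = 31 left.
June 2051 has 30 days: 31 − 30 = 1 left.
1 day into July 2051 → July 1, 2051.

July 1, 2051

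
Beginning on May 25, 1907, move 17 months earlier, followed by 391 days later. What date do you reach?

Subtracting 17 months from May 25, 1907:
month 5 − 17 = -12, which is month 12 of year 1905 → December 1905.
Day 25 is valid in December, giving December 25, 1905.
Advancing 391 days from December 25, 1905:
December has 31 days, so 31 − 25 = 6 days remain after December 25, 1905; 391 − 6 = 385 left.
January 1906 has 31 days: 385 − 31 = 354 left.
February 1906 has 28 days (1906 is not a leap year): 354 − 28 = 326 left.
March 1906 has 31 days: 326 − 31 = 295 left.
April 1906 has 30 days: 295 − 30 = 265 left.
May 1906 has 31 days: 265 − 31 = 234 left.
June 1906 has 30 days: 234 − 30 = 204 left.
July 1906 has 31 days: 204 − 31 = 173 left.
August 1906 has 31 days: 173 − 31 = 142 left.
September 1906 has 30 days: 142 − 30 = 112 left.
October 1906 has 31 days: 112 − 31 = 81 left.
November 1906 has 30 days: 81 − 30 = 51 left.
December 1906 has 31 days: 51 − 31 = 20 left.
20 days into January 1907 → January 20, 1907.

January 20, 1907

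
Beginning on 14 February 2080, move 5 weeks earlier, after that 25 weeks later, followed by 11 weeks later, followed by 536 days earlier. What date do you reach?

Subtracting 5 weeks (= 35 days) from February 14, 2080:
Going back 14 days from February 14, 2080 reaches the end of the previous month; 35 − 14 = 21 left.
January 2080 has 31 days; 31 − 21 = 10 → January 10, 2080.
Adding 25 weeks (= 175 days) from January 10, 2080:
January has 31 days, so 31 − 10 = 21 days remain after January 10, 2080; 175 − 21 = 154 left.
February 2080 has 29 days (2080 is a leap year): 154 − 29 = 125 left.
March 2080 has 31 days: 125 − 31 = 94 left.
April 2080 has 30 days: 94 − 30 = 64 left.
May 2080 has 31 days: 64 − 31 = 33 left.
June 2080 has 30 days: 33 − 30 = 3 left.
3 days into July 2080 → July 3, 2080.
Advancing 11 weeks (= 77 days) from July 3, 2080:
July has 31 days, so 31 − 3 = 28 days remain after July 3, 2080; 77 − 28 = 49 left.
August 2080 has 31 days: 49 − 31 = 18 left.
18 days into September 2080 → September 18, 2080.
Going back 536 days from September 18, 2080:
Going back 18 days from September 18, 2080 reaches the end of the previous month; 536 − 18 = 518 left.
August 2080 has 31 days: 518 − 31 = 487 left.
July 2080 has 31 days: 487 − 31 = 456 left.
June 2080 has 30 days: 456 − 30 = 426 left.
May 2080 has 31 days: 426 − 31 = 395 left.
April 2080 has 30 days: 395 − 30 = 365 left.
March 2080 has 31 days: 365 − 31 = 334 left.
February 2080 has 29 days (2080 is a leap year): 334 − 29 = 305 left.
January 2080 has 31 days: 305 − 31 = 274 left.
December 2079 has 31 days: 274 − 31 = 243 left.
November 2079 has 30 days: 243 − 30 = 213 left.
October 2079 has 31 days: 213 − 31 = 182 left.
September 2079 has 30 days: 182 − 30 = 152 left.
August 2079 has 31 days: 152 − 31 = 121 left.
July 2079 has 31 days: 121 − 31 = 90 left.
June 2079 has 30 days: 90 − 30 = 60 left.
May 2079 has 31 days: 60 − 31 = 29 left.
April 2079 has 30 days; 30 − 29 = 1 → April 1, 2079.

April 1, 2079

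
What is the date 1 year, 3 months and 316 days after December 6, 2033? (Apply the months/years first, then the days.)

Adding 1 year, 3 months and 316 days from December 6, 2033: first the month/year part, then the days.
+1 year → 2034; month 12 + 3 = 15, which is month 3 of year 2035 → March 2035.
Day 6 is valid in March, giving March 6, 2035.
Now add 316 days from March 6, 2035.
March has 31 days, so 31 − 6 = 25 days remain after March 6, 2035; 316 − 25 = 291 left.
April 2035 has 30 days: 291 − 30 = 261 left.
May 2035 has 31 days: 261 − 31 = 230 left.
June 2035 has 30 days: 230 − 30 = 200 left.
July 2035 has 31 days: 200 − 31 = 169 left.
August 2035 has 31 days: 169 − 31 = 138 left.
September 2035 has 30 days: 138 − 30 = 108 left.
October 2035 has 31 days: 108 − 31 = 77 left.
November 2035 has 30 days: 77 − 30 = 47 left.
December 2035 has 31 days: 47 − 31 = 16 left.
16 days into January 2036 → January 16, 2036.

January 16, 2036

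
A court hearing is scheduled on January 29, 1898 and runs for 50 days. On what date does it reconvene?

March 20, 1898

Counting forward 50 days from January 29, 1898.
January has 31 days, so 31 − 29 = 2 days remain after January 29, 1898; 50 − 2 = 48 left.
February 1898 has 28 days (1898 is not a leap year): 48 − 28 = 20 left.
20 days into March 1898 → March 20, 1898.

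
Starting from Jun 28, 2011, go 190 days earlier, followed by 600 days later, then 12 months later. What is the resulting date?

Going back 190 days from June 28, 2011:
Going back 28 days from June 28, 2011 reaches the end of the previous month; 190 − 28 = 162 left.
May 2011 has 31 days: 162 − 31 = 131 left.
April 2011 has 30 days: 131 − 30 = 101 left.
March 2011 has 31 days: 101 − 31 = 70 left.
February 2011 has 28 days (2011 is not a leap year): 70 − 28 = 42 left.
January 2011 has 31 days: 42 − 31 = 11 left.
December 2010 has 31 days; 31 − 11 = 20 → December 20, 2010.
Counting forward 600 days from December 20, 2010:
December has 31 days, so 31 − 20 = 11 days remain after December 20, 2010; 600 − 11 = 589 left.
January 2011 has 31 days: 589 − 31 = 558 left.
February 2011 has 28 days (2011 is not a leap year): 558 − 28 = 530 left.
March 2011 has 31 days: 530 − 31 = 499 left.
April 2011 has 30 days: 499 − 30 = 469 left.
May 2011 has 31 days: 469 − 31 = 438 left.
June 2011 has 30 days: 438 − 30 = 408 left.
July 2011 has 31 days: 408 − 31 = 377 left.
August 2011 has 31 days: 377 − 31 = 346 left.
September 2011 has 30 days: 346 − 30 = 316 left.
October 2011 has 31 days: 316 − 31 = 285 left.
November 2011 has 30 days: 285 − 30 = 255 left.
December 2011 has 31 days: 255 − 31 = 224 left.
January 2012 has 31 days: 224 − 31 = 193 left.
February 2012 has 29 days (2012 is a leap year): 193 − 29 = 164 left.
March 2012 has 31 days: 164 − 31 = 133 left.
April 2012 has 30 days: 133 − 30 = 103 left.
May 2012 has 31 days: 103 − 31 = 72 left.
June 2012 has 30 days: 72 − 30 = 42 left.
July 2012 has 31 days: 42 − 31 = 11 left.
11 days into August 2012 → August 11, 2012.
Adding 12 months from August 11, 2012:
month 8 + 12 = 20, which is month 8 of year 2013 → August 2013.
Day 11 is valid in August, giving August 11, 2013.

August 11, 2013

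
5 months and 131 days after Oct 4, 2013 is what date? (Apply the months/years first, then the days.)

July 13, 2014

Adding 5 months and 131 days from October 4, 2013: first the month/year part, then the days.
month 10 + 5 = 15, which is month 3 of year 2014 → March 2014.
Day 4 is valid in March, giving March 4, 2014.
Now add 131 days from March 4, 2014.
March has 31 days, so 31 − 4 = 27 days remain after March 4, 2014; 131 − 27 = 104 left.
April 2014 has 30 days: 104 − 30 = 74 left.
May 2014 has 31 days: 74 − 31 = 43 left.
June 2014 has 30 days: 43 − 30 = 13 left.
13 days into July 2014 → July 13, 2014.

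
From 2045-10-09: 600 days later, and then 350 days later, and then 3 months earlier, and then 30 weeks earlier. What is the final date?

July 21, 2047

Adding 600 days from October 9, 2045:
October has 31 days, so 31 − 9 = 22 days remain after October 9, 2045; 600 − 22 = 578 left.
November 2045 has 30 days: 578 − 30 = 548 left.
December 2045 has 31 days: 548 − 31 = 517 left.
January 2046 has 31 days: 517 − 31 = 486 left.
February 2046 has 28 days (2046 is not a leap year): 486 − 28 = 458 left.
March 2046 has 31 days: 458 − 31 = 427 left.
April 2046 has 30 days: 427 − 30 = 397 left.
May 2046 has 31 days: 397 − 31 = 366 left.
June 2046 has 30 days: 366 − 30 = 336 left.
July 2046 has 31 days: 336 − 31 = 305 left.
August 2046 has 31 days: 305 − 31 = 274 left.
September 2046 has 30 days: 274 − 30 = 244 left.
October 2046 has 31 days: 244 − 31 = 213 left.
November 2046 has 30 days: 213 − 30 = 183 left.
December 2046 has 31 days: 183 − 31 = 152 left.
January 2047 has 31 days: 152 − 31 = 121 left.
February 2047 has 28 days (2047 is not a leap year): 121 − 28 = 93 left.
March 2047 has 31 days: 93 − 31 = 62 left.
April 2047 has 30 days: 62 − 30 = 32 left.
May 2047 has 31 days: 32 − 31 = 1 left.
1 day into June 2047 → June 1, 2047.
Advancing 350 days from June 1, 2047:
June has 30 days, so 30 − 1 = 29 days remain after June 1, 2047; 350 − 29 = 321 left.
July 2047 has 31 days: 321 − 31 = 290 left.
August 2047 has 31 days: 290 − 31 = 259 left.
September 2047 has 30 days: 259 − 30 = 229 left.
October 2047 has 31 days: 229 − 31 = 198 left.
November 2047 has 30 days: 198 − 30 = 168 left.
December 2047 has 31 days: 168 − 31 = 137 left.
January 2048 has 31 days: 137 − 31 = 106 left.
February 2048 has 29 days (2048 is a leap year): 106 − 29 = 77 left.
March 2048 has 31 days: 77 − 31 = 46 left.
April 2048 has 30 days: 46 − 30 = 16 left.
16 days into May 2048 → May 16, 2048.
Going back 3 months from May 16, 2048:
month 5 − 3 = 2 → February 2048.
Day 16 is valid in February, giving February 16, 2048.
Counting back 30 weeks (= 210 days) from February 16, 2048:
Going back 16 days from February 16, 2048 reaches the end of the previous month; 210 − 16 = 194 left.
January 2048 has 31 days: 194 − 31 = 163 left.
December 2047 has 31 days: 163 − 31 = 132 left.
November 2047 has 30 days: 132 − 30 = 102 left.
October 2047 has 31 days: 102 − 31 = 71 left.
September 2047 has 30 days: 71 − 30 = 41 left.
August 2047 has 31 days: 41 − 31 = 10 left.
July 2047 has 31 days; 31 − 10 = 21 → July 21, 2047.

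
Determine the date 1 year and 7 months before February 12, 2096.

July 12, 2094

Subtracting 1 year and 7 months from February 12, 2096.
-1 year → 2095; month 2 − 7 = -5, which is month 7 of year 2094 → July 2094.
Day 12 is valid in July, giving July 12, 2094.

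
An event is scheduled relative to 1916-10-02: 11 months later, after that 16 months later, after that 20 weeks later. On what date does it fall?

Advancing 11 months from October 2, 1916:
month 10 + 11 = 21, which is month 9 of year 1917 → September 1917.
Day 2 is valid in September, giving September 2, 1917.
Advancing 16 months from September 2, 1917:
month 9 + 16 = 25, which is month 1 of year 1919 → January 1919.
Day 2 is valid in January, giving January 2, 1919.
Counting forward 20 weeks (= 140 days) from January 2, 1919:
January has 31 days, so 31 − 2 = 29 days remain after January 2, 1919; 140 − 29 = 111 left.
February 1919 has 28 days (1919 is not a leap year): 111 − 28 = 83 left.
March 1919 has 31 days: 83 − 31 = 52 left.
April 1919 has 30 days: 52 − 30 = 22 left.
22 days into May 1919 → May 22, 1919.

May 22, 1919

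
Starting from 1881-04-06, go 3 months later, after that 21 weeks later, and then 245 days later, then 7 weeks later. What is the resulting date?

September 20, 1882

Advancing 3 months from April 6, 1881:
month 4 + 3 = 7 → July 1881.
Day 6 is valid in July, giving July 6, 1881.
Adding 21 weeks (= 147 days) from July 6, 1881:
July has 31 days, so 31 − 6 = 25 days remain after July 6, 1881; 147 − 25 = 122 left.
August 1881 has 31 days: 122 − 31 = 91 left.
September 1881 has 30 days: 91 − 30 = 61 left.
October 1881 has 31 days: 61 − 31 = 30 left.
30 days into November 1881 → November 30, 1881.
Adding 245 days from November 30, 1881:
November has 30 days, so 30 − 30 = 0 days remain after November 30, 1881; 245 − 0 = 245 left.
December 1881 has 31 days: 245 − 31 = 214 left.
January 1882 has 31 days: 214 − 31 = 183 left.
February 1882 has 28 days (1882 is not a leap year): 183 − 28 = 155 left.
March 1882 has 31 days: 155 − 31 = 124 left.
April 1882 has 30 days: 124 − 30 = 94 left.
May 1882 has 31 days: 94 − 31 = 63 left.
June 1882 has 30 days: 63 − 30 = 33 left.
July 1882 has 31 days: 33 − 31 = 2 left.
2 days into August 1882 → August 2, 1882.
Advancing 7 weeks (= 49 days) from August 2, 1882:
August has 31 days, so 31 − 2 = 29 days remain after August 2, 1882; 49 − 29 = 20 left.
20 days into September 1882 → September 20, 1882.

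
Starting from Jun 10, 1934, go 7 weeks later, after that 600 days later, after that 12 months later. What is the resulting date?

Counting forward 7 weeks (= 49 days) from June 10, 1934:
June has 30 days, so 30 − 10 = 20 days remain after June 10, 1934; 49 − 20 = 29 left.
29 days into July 1934 → July 29, 1934.
Counting forward 600 days from July 29, 1934:
July has 31 days, so 31 − 29 = 2 days remain after July 29, 1934; 600 − 2 = 598 left.
August 1934 has 31 days: 598 − 31 = 567 left.
September 1934 has 30 days: 567 − 30 = 537 left.
October 1934 has 31 days: 537 − 31 = 506 left.
November 1934 has 30 days: 506 − 30 = 476 left.
December 1934 has 31 days: 476 − 31 = 445 left.
January 1935 has 31 days: 445 − 31 = 414 left.
February 1935 has 28 days (1935 is not a leap year): 414 − 28 = 386 left.
March 1935 has 31 days: 386 − 31 = 355 left.
April 1935 has 30 days: 355 − 30 = 325 left.
May 1935 has 31 days: 325 − 31 = 294 left.
June 1935 has 30 days: 294 − 30 = 264 left.
July 1935 has 31 days: 264 − 31 = 233 left.
August 1935 has 31 days: 233 − 31 = 202 left.
September 1935 has 30 days: 202 − 30 = 172 left.
October 1935 has 31 days: 172 − 31 = 141 left.
November 1935 has 30 days: 141 − 30 = 111 left.
December 1935 has 31 days: 111 − 31 = 80 left.
January 1936 has 31 days: 80 − 31 = 49 left.
February 1936 has 29 days (1936 is a leap year): 49 − 29 = 20 left.
20 days into March 1936 → March 20, 1936.
Advancing 12 months from March 20, 1936:
month 3 + 12 = 15, which is month 3 of year 1937 → March 1937.
Day 20 is valid in March, giving March 20, 1937.

March 20, 1937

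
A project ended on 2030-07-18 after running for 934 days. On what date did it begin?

December 27, 2027

Going back 934 days from July 18, 2030.
Going back 18 days from July 18, 2030 reaches the end of the previous month; 934 − 18 = 916 left.
June 2030 has 30 days: 916 − 30 = 886 left.
May 2030 has 31 days: 886 − 31 = 855 left.
April 2030 has 30 days: 855 − 30 = 825 left.
March 2030 has 31 days: 825 − 31 = 794 left.
February 2030 has 28 days (2030 is not a leap year): 794 − 28 = 766 left.
January 2030 has 31 days: 766 − 31 = 735 left.
December 2029 has 31 days: 735 − 31 = 704 left.
November 2029 has 30 days: 704 − 30 = 674 left.
October 2029 has 31 days: 674 − 31 = 643 left.
September 2029 has 30 days: 643 − 30 = 613 left.
August 2029 has 31 days: 613 − 31 = 582 left.
July 2029 has 31 days: 582 − 31 = 551 left.
June 2029 has 30 days: 551 − 30 = 521 left.
May 2029 has 31 days: 521 − 31 = 490 left.
April 2029 has 30 days: 490 − 30 = 460 left.
March 2029 has 31 days: 460 − 31 = 429 left.
February 2029 has 28 days (2029 is not a leap year): 429 − 28 = 401 left.
January 2029 has 31 days: 401 − 31 = 370 left.
December 2028 has 31 days: 370 − 31 = 339 left.
November 2028 has 30 days: 339 − 30 = 309 left.
October 2028 has 31 days: 309 − 31 = 278 left.
September 2028 has 30 days: 278 − 30 = 248 left.
August 2028 has 31 days: 248 − 31 = 217 left.
July 2028 has 31 days: 217 − 31 = 186 left.
June 2028 has 30 days: 186 − 30 = 156 left.
May 2028 has 31 days: 156 − 31 = 125 left.
April 2028 has 30 days: 125 − 30 = 95 left.
March 2028 has 31 days: 95 − 31 = 64 left.
February 2028 has 29 days (2028 is a leap year): 64 − 29 = 35 left.
January 2028 has 31 days: 35 − 31 = 4 left.
December 2027 has 31 days; 31 − 4 = 27 → December 27, 2027.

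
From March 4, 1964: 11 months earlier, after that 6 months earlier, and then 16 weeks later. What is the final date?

January 24, 1963

Going back 11 months from March 4, 1964:
month 3 − 11 = -8, which is month 4 of year 1963 → April 1963.
Day 4 is valid in April, giving April 4, 1963.
Subtracting 6 months from April 4, 1963:
month 4 − 6 = -2, which is month 10 of year 1962 → October 1962.
Day 4 is valid in October, giving October 4, 1962.
Adding 16 weeks (= 112 days) from October 4, 1962:
October has 31 days, so 31 − 4 = 27 days remain after October 4, 1962; 112 − 27 = 85 left.
November 1962 has 30 days: 85 − 30 = 55 left.
December 1962 has 31 days: 55 − 31 = 24 left.
24 days into January 1963 → January 24, 1963.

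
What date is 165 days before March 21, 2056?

Subtracting 165 days from March 21, 2056.
Going back 21 days from March 21, 2056 reaches the end of the previous month; 165 − 21 = 144 left.
February 2056 has 29 days (2056 is a leap year): 144 − 29 = 115 left.
January 2056 has 31 days: 115 − 31 = 84 left.
December 2055 has 31 days: 84 − 31 = 53 left.
November 2055 has 30 days: 53 − 30 = 23 left.
October 2055 has 31 days; 31 − 23 = 8 → October 8, 2055.

October 8, 2055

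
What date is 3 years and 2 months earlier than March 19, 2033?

Going back 3 years and 2 months from March 19, 2033.
-3 years → 2030; month 3 − 2 = 1 → January 2030.
Day 19 is valid in January, giving January 19, 2030.

January 19, 2030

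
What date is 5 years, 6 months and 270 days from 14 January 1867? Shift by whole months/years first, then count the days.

April 10, 1873

Counting forward 5 years, 6 months and 270 days from January 14, 1867: first the month/year part, then the days.
+5 years → 1872; month 1 + 6 = 7 → July 1872.
Day 14 is valid in July, giving July 14, 1872.
Now add 270 days from July 14, 1872.
July has 31 days, so 31 − 14 = 17 days remain after July 14, 1872; 270 − 17 = 253 left.
August 1872 has 31 days: 253 − 31 = 222 left.
September 1872 has 30 days: 222 − 30 = 192 left.
October 1872 has 31 days: 192 − 31 = 161 left.
November 1872 has 30 days: 161 − 30 = 131 left.
December 1872 has 31 days: 131 − 31 = 100 left.
January 1873 has 31 days: 100 − 31 = 69 left.
February 1873 has 28 days (1873 is not a leap year): 69 − 28 = 41 left.
March 1873 has 31 days: 41 − 31 = 10 left.
10 days into April 1873 → April 10, 1873.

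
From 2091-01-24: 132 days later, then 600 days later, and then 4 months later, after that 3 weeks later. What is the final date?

June 15, 2093

Adding 132 days from January 24, 2091:
January has 31 days, so 31 − 24 = 7 days remain after January 24, 2091; 132 − 7 = 125 left.
February 2091 has 28 days (2091 is not a leap year): 125 − 28 = 97 left.
March 2091 has 31 days: 97 − 31 = 66 left.
April 2091 has 30 days: 66 − 30 = 36 left.
May 2091 has 31 days: 36 − 31 = 5 left.
5 days into June 2091 → June 5, 2091.
Adding 600 days from June 5, 2091:
June has 30 days, so 30 − 5 = 25 days remain after June 5, 2091; 600 − 25 = 575 left.
July 2091 has 31 days: 575 − 31 = 544 left.
August 2091 has 31 days: 544 − 31 = 513 left.
September 2091 has 30 days: 513 − 30 = 483 left.
October 2091 has 31 days: 483 − 31 = 452 left.
November 2091 has 30 days: 452 − 30 = 422 left.
December 2091 has 31 days: 422 − 31 = 391 left.
January 2092 has 31 days: 391 − 31 = 360 left.
February 2092 has 29 days (2092 is a leap year): 360 − 29 = 331 left.
March 2092 has 31 days: 331 − 31 = 300 left.
April 2092 has 30 days: 300 − 30 = 270 left.
May 2092 has 31 days: 270 − 31 = 239 left.
June 2092 has 30 days: 239 − 30 = 209 left.
July 2092 has 31 days: 209 − 31 = 178 left.
August 2092 has 31 days: 178 − 31 = 147 left.
September 2092 has 30 days: 147 − 30 = 117 left.
October 2092 has 31 days: 117 − 31 = 86 left.
November 2092 has 30 days: 86 − 30 = 56 left.
December 2092 has 31 days: 56 − 31 = 25 left.
25 days into January 2093 → January 25, 2093.
Advancing 4 months from January 25, 2093:
month 1 + 4 = 5 → May 2093.
Day 25 is valid in May, giving May 25, 2093.
Advancing 3 weeks (= 21 days) from May 25, 2093:
May has 31 days, so 31 − 25 = 6 days remain after May 25, 2093; 21 − 6 = 15 left.
15 days into June 2093 → June 15, 2093.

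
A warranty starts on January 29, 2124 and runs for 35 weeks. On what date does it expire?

September 30, 2124

Adding 35 weeks = 245 days from January 29, 2124.
January has 31 days, so 31 − 29 = 2 days remain after January 29, 2124; 245 − 2 = 243 left.
February 2124 has 29 days (2124 is a leap year): 243 − 29 = 214 left.
March 2124 has 31 days: 214 − 31 = 183 left.
April 2124 has 30 days: 183 − 30 = 153 left.
May 2124 has 31 days: 153 − 31 = 122 left.
June 2124 has 30 days: 122 − 30 = 92 left.
July 2124 has 31 days: 92 − 31 = 61 left.
August 2124 has 31 days: 61 − 31 = 30 left.
30 days into September 2124 → September 30, 2124.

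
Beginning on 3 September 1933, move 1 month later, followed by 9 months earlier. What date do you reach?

Counting forward 1 month from September 3, 1933:
month 9 + 1 = 10 → October 1933.
Day 3 is valid in October, giving October 3, 1933.
Going back 9 months from October 3, 1933:
month 10 − 9 = 1 → January 1933.
Day 3 is valid in January, giving January 3, 1933.

January 3, 1933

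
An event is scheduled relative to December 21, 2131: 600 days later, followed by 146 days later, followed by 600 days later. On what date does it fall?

Counting forward 600 days from December 21, 2131:
December has 31 days, so 31 − 21 = 10 days remain after December 21, 2131; 600 − 10 = 590 left.
January 2132 has 31 days: 590 − 31 = 559 left.
February 2132 has 29 days (2132 is a leap year): 559 − 29 = 530 left.
March 2132 has 31 days: 530 − 31 = 499 left.
April 2132 has 30 days: 499 − 30 = 469 left.
May 2132 has 31 days: 469 − 31 = 438 left.
June 2132 has 30 days: 438 − 30 = 408 left.
July 2132 has 31 days: 408 − 31 = 377 left.
August 2132 has 31 days: 377 − 31 = 346 left.
September 2132 has 30 days: 346 − 30 = 316 left.
October 2132 has 31 days: 316 − 31 = 285 left.
November 2132 has 30 days: 285 − 30 = 255 left.
December 2132 has 31 days: 255 − 31 = 224 left.
January 2133 has 31 days: 224 − 31 = 193 left.
February 2133 has 28 days (2133 is not a leap year): 193 − 28 = 165 left.
March 2133 has 31 days: 165 − 31 = 134 left.
April 2133 has 30 days: 134 − 30 = 104 left.
May 2133 has 31 days: 104 − 31 = 73 left.
June 2133 has 30 days: 73 − 30 = 43 left.
July 2133 has 31 days: 43 − 31 = 12 left.
12 days into August 2133 → August 12, 2133.
Advancing 146 days from August 12, 2133:
August has 31 days, so 31 − 12 = 19 days remain after August 12, 2133; 146 − 19 = 127 left.
September 2133 has 30 days: 127 − 30 = 97 left.
October 2133 has 31 days: 97 − 31 = 66 left.
November 2133 has 30 days: 66 − 30 = 36 left.
December 2133 has 31 days: 36 − 31 = 5 left.
5 days into January 2134 → January 5, 2134.
Adding 600 days from January 5, 2134:
January has 31 days, so 31 − 5 = 26 days remain after January 5, 2134; 600 − 26 = 574 left.
February 2134 has 28 days (2134 is not a leap year): 574 − 28 = 546 left.
March 2134 has 31 days: 546 − 31 = 515 left.
April 2134 has 30 days: 515 − 30 = 485 left.
May 2134 has 31 days: 485 − 31 = 454 left.
June 2134 has 30 days: 454 − 30 = 424 left.
July 2134 has 31 days: 424 − 31 = 393 left.
August 2134 has 31 days: 393 − 31 = 362 left.
September 2134 has 30 days: 362 − 30 = 332 left.
October 2134 has 31 days: 332 − 31 = 301 left.
November 2134 has 30 days: 301 − 30 = 271 left.
December 2134 has 31 days: 271 − 31 = 240 left.
January 2135 has 31 days: 240 − 31 = 209 left.
February 2135 has 28 days (2135 is not a leap year): 209 − 28 = 181 left.
March 2135 has 31 days: 181 − 31 = 150 left.
April 2135 has 30 days: 150 − 30 = 120 left.
May 2135 has 31 days: 120 − 31 = 89 left.
June 2135 has 30 days: 89 − 30 = 59 left.
July 2135 has 31 days: 59 − 31 = 28 left.
28 days into August 2135 → August 28, 2135.

August 28, 2135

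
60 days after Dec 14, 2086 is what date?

February 12, 2087

Adding 60 days from December 14, 2086.
December has 31 days, so 31 − 14 = 17 days remain after December 14, 2086; 60 − 17 = 43 left.
January 2087 has 31 days: 43 − 31 = 12 left.
12 days into February 2087 → February 12, 2087.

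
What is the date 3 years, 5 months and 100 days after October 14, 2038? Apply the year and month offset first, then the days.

June 22, 2042

Advancing 3 years, 5 months and 100 days from October 14, 2038: first the month/year part, then the days.
+3 years → 2041; month 10 + 5 = 15, which is month 3 of year 2042 → March 2042.
Day 14 is valid in March, giving March 14, 2042.
Now add 100 days from March 14, 2042.
March has 31 days, so 31 − 14 = 17 days remain after March 14, 2042; 100 − 17 = 83 left.
April 2042 has 30 days: 83 − 30 = 53 left.
May 2042 has 31 days: 53 − 31 = 22 left.
22 days into June 2042 → June 22, 2042.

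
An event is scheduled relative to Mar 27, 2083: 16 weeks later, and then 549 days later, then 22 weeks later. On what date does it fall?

June 19, 2085

Adding 16 weeks (= 112 days) from March 27, 2083:
March has 31 days, so 31 − 27 = 4 days remain after March 27, 2083; 112 − 4 = 108 left.
April 2083 has 30 days: 108 − 30 = 78 left.
May 2083 has 31 days: 78 − 31 = 47 left.
June 2083 has 30 days: 47 − 30 = 17 left.
17 days into July 2083 → July 17, 2083.
Counting forward 549 days from July 17, 2083:
July has 31 days, so 31 − 17 = 14 days remain after July 17, 2083; 549 − 14 = 535 left.
August 2083 has 31 days: 535 − 31 = 504 left.
September 2083 has 30 days: 504 − 30 = 474 left.
October 2083 has 31 days: 474 − 31 = 443 left.
November 2083 has 30 days: 443 − 30 = 413 left.
December 2083 has 31 days: 413 − 31 = 382 left.
January 2084 has 31 days: 382 − 31 = 351 left.
February 2084 has 29 days (2084 is a leap year): 351 − 29 = 322 left.
March 2084 has 31 days: 322 − 31 = 291 left.
April 2084 has 30 days: 291 − 30 = 261 left.
May 2084 has 31 days: 261 − 31 = 230 left.
June 2084 has 30 days: 230 − 30 = 200 left.
July 2084 has 31 days: 200 − 31 = 169 left.
August 2084 has 31 days: 169 − 31 = 138 left.
September 2084 has 30 days: 138 − 30 = 108 left.
October 2084 has 31 days: 108 − 31 = 77 left.
November 2084 has 30 days: 77 − 30 = 47 left.
December 2084 has 31 days: 47 − 31 = 16 left.
16 days into January 2085 → January 16, 2085.
Advancing 22 weeks (= 154 days) from January 16, 2085:
January has 31 days, so 31 − 16 = 15 days remain after January 16, 2085; 154 − 15 = 139 left.
February 2085 has 28 days (2085 is not a leap year): 139 − 28 = 111 left.
March 2085 has 31 days: 111 − 31 = 80 left.
April 2085 has 30 days: 80 − 30 = 50 left.
May 2085 has 31 days: 50 − 31 = 19 left.
19 days into June 2085 → June 19, 2085.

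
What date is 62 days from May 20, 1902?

July 21, 1902

Counting forward 62 days from May 20, 1902.
May has 31 days, so 31 − 20 = 11 days remain after May 20, 1902; 62 − 11 = 51 left.
June 1902 has 30 days: 51 − 30 = 21 left.
21 days into July 1902 → July 21, 1902.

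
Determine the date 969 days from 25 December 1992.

Counting forward 969 days from December 25, 1992.
December has 31 days, so 31 − 25 = 6 days remain after December 25, 1992; 969 − 6 = 963 left.
January 1993 has 31 days: 963 − 31 = 932 left.
February 1993 has 28 days (1993 is not a leap year): 932 − 28 = 904 left.
March 1993 has 31 days: 904 − 31 = 873 left.
April 1993 has 30 days: 873 − 30 = 843 left.
May 1993 has 31 days: 843 − 31 = 812 left.
June 1993 has 30 days: 812 − 30 = 782 left.
July 1993 has 31 days: 782 − 31 = 751 left.
August 1993 has 31 days: 751 − 31 = 720 left.
September 1993 has 30 days: 720 − 30 = 690 left.
October 1993 has 31 days: 690 − 31 = 659 left.
November 1993 has 30 days: 659 − 30 = 629 left.
December 1993 has 31 days: 629 − 31 = 598 left.
January 1994 has 31 days: 598 − 31 = 567 left.
February 1994 has 28 days (1994 is not a leap year): 567 − 28 = 539 left.
March 1994 has 31 days: 539 − 31 = 508 left.
April 1994 has 30 days: 508 − 30 = 478 left.
May 1994 has 31 days: 478 − 31 = 447 left.
June 1994 has 30 days: 447 − 30 = 417 left.
July 1994 has 31 days: 417 − 31 = 386 left.
August 1994 has 31 days: 386 − 31 = 355 left.
September 1994 has 30 days: 355 − 30 = 325 left.
October 1994 has 31 days: 325 − 31 = 294 left.
November 1994 has 30 days: 294 − 30 = 264 left.
December 1994 has 31 days: 264 − 31 = 233 left.
January 1995 has 31 days: 233 − 31 = 202 left.
February 1995 has 28 days (1995 is not a leap year): 202 − 28 = 174 left.
March 1995 has 31 days: 174 − 31 = 143 left.
April 1995 has 30 days: 143 − 30 = 113 left.
May 1995 has 31 days: 113 − 31 = 82 left.
June 1995 has 30 days: 82 − 30 = 52 left.
July 1995 has 31 days: 52 − 31 = 21 left.
21 days into August 1995 → August 21, 1995.

August 21, 1995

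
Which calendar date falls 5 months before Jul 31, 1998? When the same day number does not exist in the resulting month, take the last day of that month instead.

February 28, 1998

Subtracting 5 months from July 31, 1998.
month 7 − 5 = 2 → February 1998.
February 1998 has only 28 days (1998 is not a leap year — relevant if February), and the start was day 31, so the date clamps to February 28, 1998.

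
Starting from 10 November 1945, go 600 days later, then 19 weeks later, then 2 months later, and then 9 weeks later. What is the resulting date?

March 16, 1948

Advancing 600 days from November 10, 1945:
November has 30 days, so 30 − 10 = 20 days remain after November 10, 1945; 600 − 20 = 580 left.
December 1945 has 31 days: 580 − 31 = 549 left.
January 1946 has 31 days: 549 − 31 = 518 left.
February 1946 has 28 days (1946 is not a leap year): 518 − 28 = 490 left.
March 1946 has 31 days: 490 − 31 = 459 left.
April 1946 has 30 days: 459 − 30 = 429 left.
May 1946 has 31 days: 429 − 31 = 398 left.
June 1946 has 30 days: 398 − 30 = 368 left.
July 1946 has 31 days: 368 − 31 = 337 left.
August 1946 has 31 days: 337 − 31 = 306 left.
September 1946 has 30 days: 306 − 30 = 276 left.
October 1946 has 31 days: 276 − 31 = 245 left.
November 1946 has 30 days: 245 − 30 = 215 left.
December 1946 has 31 days: 215 − 31 = 184 left.
January 1947 has 31 days: 184 − 31 = 153 left.
February 1947 has 28 days (1947 is not a leap year): 153 − 28 = 125 left.
March 1947 has 31 days: 125 − 31 = 94 left.
April 1947 has 30 days: 94 − 30 = 64 left.
May 1947 has 31 days: 64 − 31 = 33 left.
June 1947 has 30 days: 33 − 30 = 3 left.
3 days into July 1947 → July 3, 1947.
Adding 19 weeks (= 133 days) from July 3, 1947:
July has 31 days, so 31 − 3 = 28 days remain after July 3, 1947; 133 − 28 = 105 left.
August 1947 has 31 days: 105 − 31 = 74 left.
September 1947 has 30 days: 74 − 30 = 44 left.
October 1947 has 31 days: 44 − 31 = 13 left.
13 days into November 1947 → November 13, 1947.
Advancing 2 months from November 13, 1947:
month 11 + 2 = 13, which is month 1 of year 1948 → January 1948.
Day 13 is valid in January, giving January 13, 1948.
Counting forward 9 weeks (= 63 days) from January 13, 1948:
January has 31 days, so 31 − 13 = 18 days remain after January 13, 1948; 63 − 18 = 45 left.
February 1948 has 29 days (1948 is a leap year): 45 − 29 = 16 left.
16 days into March 1948 → March 16, 1948.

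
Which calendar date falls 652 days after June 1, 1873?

March 15, 1875

Advancing 652 days from June 1, 1873.
June has 30 days, so 30 − 1 = 29 days remain after June 1, 1873; 652 − 29 = 623 left.
July 1873 has 31 days: 623 − 31 = 592 left.
August 1873 has 31 days: 592 − 31 = 561 left.
September 1873 has 30 days: 561 − 30 = 531 left.
October 1873 has 31 days: 531 − 31 = 500 left.
November 1873 has 30 days: 500 − 30 = 470 left.
December 1873 has 31 days: 470 − 31 = 439 left.
January 1874 has 31 days: 439 − 31 = 408 left.
February 1874 has 28 days (1874 is not a leap year): 408 − 28 = 380 left.
March 1874 has 31 days: 380 − 31 = 349 left.
April 1874 has 30 days: 349 − 30 = 319 left.
May 1874 has 31 days: 319 − 31 = 288 left.
June 1874 has 30 days: 288 − 30 = 258 left.
July 1874 has 31 days: 258 − 31 = 227 left.
August 1874 has 31 days: 227 − 31 = 196 left.
September 1874 has 30 days: 196 − 30 = 166 left.
October 1874 has 31 days: 166 − 31 = 135 left.
November 1874 has 30 days: 135 − 30 = 105 left.
December 1874 has 31 days: 105 − 31 = 74 left.
January 1875 has 31 days: 74 − 31 = 43 left.
February 1875 has 28 days (1875 is not a leap year): 43 − 28 = 15 left.
15 days into March 1875 → March 15, 1875.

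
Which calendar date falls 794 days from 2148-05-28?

July 31, 2150

Counting forward 794 days from May 28, 2148.
May has 31 days, so 31 − 28 = 3 days remain after May 28, 2148; 794 − 3 = 791 left.
June 2148 has 30 days: 791 − 30 = 761 left.
July 2148 has 31 days: 761 − 31 = 730 left.
August 2148 has 31 days: 730 − 31 = 699 left.
September 2148 has 30 days: 699 − 30 = 669 left.
October 2148 has 31 days: 669 − 31 = 638 left.
November 2148 has 30 days: 638 − 30 = 608 left.
December 2148 has 31 days: 608 − 31 = 577 left.
January 2149 has 31 days: 577 − 31 = 546 left.
February 2149 has 28 days (2149 is not a leap year): 546 − 28 = 518 left.
March 2149 has 31 days: 518 − 31 = 487 left.
April 2149 has 30 days: 487 − 30 = 457 left.
May 2149 has 31 days: 457 − 31 = 426 left.
June 2149 has 30 days: 426 − 30 = 396 left.
July 2149 has 31 days: 396 − 31 = 365 left.
August 2149 has 31 days: 365 − 31 = 334 left.
September 2149 has 30 days: 334 − 30 = 304 left.
October 2149 has 31 days: 304 − 31 = 273 left.
November 2149 has 30 days: 273 − 30 = 243 left.
December 2149 has 31 days: 243 − 31 = 212 left.
January 2150 has 31 days: 212 − 31 = 181 left.
February 2150 has 28 days (2150 is not a leap year): 181 − 28 = 153 left.
March 2150 has 31 days: 153 − 31 = 122 left.
April 2150 has 30 days: 122 − 30 = 92 left.
May 2150 has 31 days: 92 − 31 = 61 left.
June 2150 has 30 days: 61 − 30 = 31 left.
31 days into July 2150 → July 31, 2150.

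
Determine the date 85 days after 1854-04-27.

July 21, 1854

Adding 85 days from April 27, 1854.
April has 30 days, so 30 − 27 = 3 days remain after April 27, 1854; 85 − 3 = 82 left.
May 1854 has 31 days: 82 − 31 = 51 left.
June 1854 has 30 days: 51 − 30 = 21 left.
21 days into July 1854 → July 21, 1854.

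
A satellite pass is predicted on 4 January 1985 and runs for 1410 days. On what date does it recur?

November 14, 1988

Advancing 1410 days from January 4, 1985.
January has 31 days, so 31 − 4 = 27 days remain after January 4, 1985; 1410 − 27 = 1383 left.
February 1985 has 28 days (1985 is not a leap year): 1383 − 28 = 1355 left.
March 1985 has 31 days: 1355 − 31 = 1324 left.
April 1985 has 30 days: 1324 − 30 = 1294 left.
May 1985 has 31 days: 1294 − 31 = 1263 left.
June 1985 has 30 days: 1263 − 30 = 1233 left.
July 1985 has 31 days: 1233 − 31 = 1202 left.
August 1985 has 31 days: 1202 − 31 = 1171 left.
September 1985 has 30 days: 1171 − 30 = 1141 left.
October 1985 has 31 days: 1141 − 31 = 1110 left.
November 1985 has 30 days: 1110 − 30 = 1080 left.
December 1985 has 31 days: 1080 − 31 = 1049 left.
January 1986 has 31 days: 1049 − 31 = 1018 left.
February 1986 has 28 days (1986 is not a leap year): 1018 − 28 = 990 left.
March 1986 has 31 days: 990 − 31 = 959 left.
April 1986 has 30 days: 959 − 30 = 929 left.
May 1986 has 31 days: 929 − 31 = 898 left.
June 1986 has 30 days: 898 − 30 = 868 left.
July 1986 has 31 days: 868 − 31 = 837 left.
August 1986 has 31 days: 837 − 31 = 806 left.
September 1986 has 30 days: 806 − 30 = 776 left.
October 1986 has 31 days: 776 − 31 = 745 left.
November 1986 has 30 days: 745 − 30 = 715 left.
December 1986 has 31 days: 715 − 31 = 684 left.
January 1987 has 31 days: 684 − 31 = 653 left.
February 1987 has 28 days (1987 is not a leap year): 653 − 28 = 625 left.
March 1987 has 31 days: 625 − 31 = 594 left.
April 1987 has 30 days: 594 − 30 = 564 left.
May 1987 has 31 days: 564 − 31 = 533 left.
June 1987 has 30 days: 533 − 30 = 503 left.
July 1987 has 31 days: 503 − 31 = 472 left.
August 1987 has 31 days: 472 − 31 = 441 left.
September 1987 has 30 days: 441 − 30 = 411 left.
October 1987 has 31 days: 411 − 31 = 380 left.
November 1987 has 30 days: 380 − 30 = 350 left.
December 1987 has 31 days: 350 − 31 = 319 left.
January 1988 has 31 days: 319 − 31 = 288 left.
February 1988 has 29 days (1988 is a leap year): 288 − 29 = 259 left.
March 1988 has 31 days: 259 − 31 = 228 left.
April 1988 has 30 days: 228 − 30 = 198 left.
May 1988 has 31 days: 198 − 31 = 167 left.
June 1988 has 30 days: 167 − 30 = 137 left.
July 1988 has 31 days: 137 − 31 = 106 left.
August 1988 has 31 days: 106 − 31 = 75 left.
September 1988 has 30 days: 75 − 30 = 45 left.
October 1988 has 31 days: 45 − 31 = 14 left.
14 days into November 1988 → November 14, 1988.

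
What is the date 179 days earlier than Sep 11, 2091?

Going back 179 days from September 11, 2091.
Going back 11 days from September 11, 2091 reaches the end of the previous month; 179 − 11 = 168 left.
August 2091 has 31 days: 168 − 31 = 137 left.
July 2091 has 31 days: 137 − 31 = 106 left.
June 2091 has 30 days: 106 − 30 = 76 left.
May 2091 has 31 days: 76 − 31 = 45 left.
April 2091 has 30 days: 45 − 30 = 15 left.
March 2091 has 31 days; 31 − 15 = 16 → March 16, 2091.

March 16, 2091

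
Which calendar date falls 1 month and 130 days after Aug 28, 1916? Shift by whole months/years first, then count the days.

Adding 1 month and 130 days from August 28, 1916: first the month/year part, then the days.
month 8 + 1 = 9 → September 1916.
Day 28 is valid in September, giving September 28, 1916.
Now add 130 days from September 28, 1916.
September has 30 days, so 30 − 28 = 2 days remain after September 28, 1916; 130 − 2 = 128 left.
October 1916 has 31 days: 128 − 31 = 97 left.
November 1916 has 30 days: 97 − 30 = 67 left.
December 1916 has 31 days: 67 − 31 = 36 left.
January 1917 has 31 days: 36 − 31 = 5 left.
5 days into February 1917 → February 5, 1917.

February 5, 1917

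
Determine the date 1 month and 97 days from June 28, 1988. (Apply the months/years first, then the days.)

November 2, 1988

Counting forward 1 month and 97 days from June 28, 1988: first the month/year part, then the days.
month 6 + 1 = 7 → July 1988.
Day 28 is valid in July, giving July 28, 1988.
Now add 97 days from July 28, 1988.
July has 31 days, so 31 − 28 = 3 days remain after July 28, 1988; 97 − 3 = 94 left.
August 1988 has 31 days: 94 − 31 = 63 left.
September 1988 has 30 days: 63 − 30 = 33 left.
October 1988 has 31 days: 33 − 31 = 2 left.
2 days into November 1988 → November 2, 1988.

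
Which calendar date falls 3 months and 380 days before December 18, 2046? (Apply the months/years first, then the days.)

September 3, 2045

Counting back 3 months and 380 days from December 18, 2046: first the month/year part, then the days.
month 12 − 3 = 9 → September 2046.
Day 18 is valid in September, giving September 18, 2046.
Now subtract 380 days from September 18, 2046.
Going back 18 days from September 18, 2046 reaches the end of the previous month; 380 − 18 = 362 left.
August 2046 has 31 days: 362 − 31 = 331 left.
July 2046 has 31 days: 331 − 31 = 300 left.
June 2046 has 30 days: 300 − 30 = 270 left.
May 2046 has 31 days: 270 − 31 = 239 left.
April 2046 has 30 days: 239 − 30 = 209 left.
March 2046 has 31 days: 209 − 31 = 178 left.
February 2046 has 28 days (2046 is not a leap year): 178 − 28 = 150 left.
January 2046 has 31 days: 150 − 31 = 119 left.
December 2045 has 31 days: 119 − 31 = 88 left.
November 2045 has 30 days: 88 − 30 = 58 left.
October 2045 has 31 days: 58 − 31 = 27 left.
September 2045 has 30 days; 30 − 27 = 3 → September 3, 2045.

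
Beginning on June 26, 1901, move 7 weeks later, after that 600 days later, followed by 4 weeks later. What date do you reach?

Adding 7 weeks (= 49 days) from June 26, 1901:
June has 30 days, so 30 − 26 = 4 days remain after June 26, 1901; 49 − 4 = 45 left.
July 1901 has 31 days: 45 − 31 = 14 left.
14 days into August 1901 → August 14, 1901.
Advancing 600 days from August 14, 1901:
August has 31 days, so 31 − 14 = 17 days remain after August 14, 1901; 600 − 17 = 583 left.
September 1901 has 30 days: 583 − 30 = 553 left.
October 1901 has 31 days: 553 − 31 = 522 left.
November 1901 has 30 days: 522 − 30 = 492 left.
December 1901 has 31 days: 492 − 31 = 461 left.
January 1902 has 31 days: 461 − 31 = 430 left.
February 1902 has 28 days (1902 is not a leap year): 430 − 28 = 402 left.
March 1902 has 31 days: 402 − 31 = 371 left.
April 1902 has 30 days: 371 − 30 = 341 left.
May 1902 has 31 days: 341 − 31 = 310 left.
June 1902 has 30 days: 310 − 30 = 280 left.
July 1902 has 31 days: 280 − 31 = 249 left.
August 1902 has 31 days: 249 − 31 = 218 left.
September 1902 has 30 days: 218 − 30 = 188 left.
October 1902 has 31 days: 188 − 31 = 157 left.
November 1902 has 30 days: 157 − 30 = 127 left.
December 1902 has 31 days: 127 − 31 = 96 left.
January 1903 has 31 days: 96 − 31 = 65 left.
February 1903 has 28 days (1903 is not a leap year): 65 − 28 = 37 left.
March 1903 has 31 days: 37 − 31 = 6 left.
6 days into April 1903 → April 6, 1903.
Advancing 4 weeks (= 28 days) from April 6, 1903:
April has 30 days, so 30 − 6 = 24 days remain after April 6, 1903; 28 − 24 = 4 left.
4 days into May 1903 → May 4, 1903.

May 4, 1903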